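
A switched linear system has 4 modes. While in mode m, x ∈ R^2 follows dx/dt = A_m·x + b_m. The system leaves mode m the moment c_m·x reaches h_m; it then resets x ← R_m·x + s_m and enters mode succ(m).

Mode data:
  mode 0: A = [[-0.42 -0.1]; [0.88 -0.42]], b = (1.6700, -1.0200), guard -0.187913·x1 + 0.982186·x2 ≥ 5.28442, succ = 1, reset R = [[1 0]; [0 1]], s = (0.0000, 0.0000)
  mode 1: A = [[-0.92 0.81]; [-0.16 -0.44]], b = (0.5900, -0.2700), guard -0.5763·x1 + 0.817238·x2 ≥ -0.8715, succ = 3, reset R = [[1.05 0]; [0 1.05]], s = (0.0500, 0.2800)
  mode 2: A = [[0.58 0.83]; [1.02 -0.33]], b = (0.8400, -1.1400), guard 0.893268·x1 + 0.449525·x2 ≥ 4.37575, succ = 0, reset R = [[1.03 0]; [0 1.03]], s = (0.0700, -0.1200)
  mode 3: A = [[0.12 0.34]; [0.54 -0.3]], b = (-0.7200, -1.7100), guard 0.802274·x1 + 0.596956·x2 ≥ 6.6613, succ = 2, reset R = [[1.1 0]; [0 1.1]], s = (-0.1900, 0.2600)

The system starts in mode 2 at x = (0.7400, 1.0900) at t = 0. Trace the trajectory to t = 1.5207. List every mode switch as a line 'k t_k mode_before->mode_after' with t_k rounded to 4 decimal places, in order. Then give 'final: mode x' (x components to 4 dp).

Mode 2: guard c·x = 4.3758 hit at Δt = 1.0610 (t = 1.0610), x⁻ = (3.9934, 1.7988) → reset → x⁺ = (4.1832, 1.7328), jump to mode 0
Mode 0: flow for 0.4597 to horizon, guard not reached → x = (4.0568, 2.5174)

1 1.0610 2->0
final: 0 4.0568 2.5174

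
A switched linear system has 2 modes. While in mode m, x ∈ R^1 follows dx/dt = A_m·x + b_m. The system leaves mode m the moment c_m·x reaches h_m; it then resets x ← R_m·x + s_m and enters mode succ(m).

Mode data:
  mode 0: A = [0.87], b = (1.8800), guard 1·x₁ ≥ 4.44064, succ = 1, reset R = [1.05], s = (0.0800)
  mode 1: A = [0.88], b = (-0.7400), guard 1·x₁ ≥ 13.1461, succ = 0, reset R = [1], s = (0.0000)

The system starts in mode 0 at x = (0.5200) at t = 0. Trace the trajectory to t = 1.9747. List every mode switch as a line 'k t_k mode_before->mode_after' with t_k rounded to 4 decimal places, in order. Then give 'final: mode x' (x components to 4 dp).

Mode 0: guard c·x = 4.4406 hit at Δt = 1.0358 (t = 1.0358), x⁻ = (4.4406) → reset → x⁺ = (4.7427), jump to mode 1
Mode 1: flow for 0.9389 to horizon, guard not reached → x = (9.7552)

1 1.0358 0->1
final: 1 9.7552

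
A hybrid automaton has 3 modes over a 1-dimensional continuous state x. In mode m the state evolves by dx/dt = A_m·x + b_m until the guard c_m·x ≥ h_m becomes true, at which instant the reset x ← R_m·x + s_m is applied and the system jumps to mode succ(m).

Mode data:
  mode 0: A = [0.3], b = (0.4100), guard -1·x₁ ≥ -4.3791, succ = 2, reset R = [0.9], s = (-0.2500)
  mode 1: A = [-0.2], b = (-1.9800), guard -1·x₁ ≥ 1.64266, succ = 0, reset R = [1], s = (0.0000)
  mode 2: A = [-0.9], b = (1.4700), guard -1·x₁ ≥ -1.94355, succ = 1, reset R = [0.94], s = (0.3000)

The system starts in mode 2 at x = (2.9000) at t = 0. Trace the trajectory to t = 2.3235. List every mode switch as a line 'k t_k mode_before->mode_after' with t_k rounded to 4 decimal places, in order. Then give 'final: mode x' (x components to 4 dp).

1 1.5632 2->1
final: 1 0.4304

Mode 2: guard c·x = -1.9436 hit at Δt = 1.5632 (t = 1.5632), x⁻ = (1.9436) → reset → x⁺ = (2.1269), jump to mode 1
Mode 1: flow for 0.7603 to horizon, guard not reached → x = (0.4304)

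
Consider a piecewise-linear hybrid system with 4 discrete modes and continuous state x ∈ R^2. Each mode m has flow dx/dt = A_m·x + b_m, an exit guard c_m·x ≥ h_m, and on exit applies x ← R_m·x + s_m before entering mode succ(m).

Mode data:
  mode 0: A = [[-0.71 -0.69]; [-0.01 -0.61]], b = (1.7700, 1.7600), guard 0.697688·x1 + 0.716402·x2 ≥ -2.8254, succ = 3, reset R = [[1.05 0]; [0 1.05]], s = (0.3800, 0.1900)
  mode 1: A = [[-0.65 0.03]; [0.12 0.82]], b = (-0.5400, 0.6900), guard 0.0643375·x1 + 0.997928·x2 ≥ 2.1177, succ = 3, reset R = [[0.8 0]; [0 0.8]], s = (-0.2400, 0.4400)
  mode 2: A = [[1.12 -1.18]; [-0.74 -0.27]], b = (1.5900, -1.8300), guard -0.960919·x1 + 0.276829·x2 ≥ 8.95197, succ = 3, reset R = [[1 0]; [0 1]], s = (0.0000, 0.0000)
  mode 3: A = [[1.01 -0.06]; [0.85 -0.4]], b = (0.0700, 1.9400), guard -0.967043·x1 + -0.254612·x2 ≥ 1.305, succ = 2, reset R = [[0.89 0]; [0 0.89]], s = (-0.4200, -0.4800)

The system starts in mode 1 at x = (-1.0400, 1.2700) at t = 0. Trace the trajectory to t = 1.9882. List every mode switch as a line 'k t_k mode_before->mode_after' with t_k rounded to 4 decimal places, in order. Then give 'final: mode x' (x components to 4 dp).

1 0.4660 1->3
2 1.0656 3->2
final: 2 -6.0372 1.8816

Mode 1: guard c·x = 2.1177 hit at Δt = 0.4660 (t = 0.4660), x⁻ = (-0.9646, 2.1843) → reset → x⁺ = (-1.0117, 2.1874), jump to mode 3
Mode 3: guard c·x = 1.3050 hit at Δt = 0.5996 (t = 1.0656), x⁻ = (-1.9041, 2.1067) → reset → x⁺ = (-2.1147, 1.3950), jump to mode 2
Mode 2: flow for 0.9226 to horizon, guard not reached → x = (-6.0372, 1.8816)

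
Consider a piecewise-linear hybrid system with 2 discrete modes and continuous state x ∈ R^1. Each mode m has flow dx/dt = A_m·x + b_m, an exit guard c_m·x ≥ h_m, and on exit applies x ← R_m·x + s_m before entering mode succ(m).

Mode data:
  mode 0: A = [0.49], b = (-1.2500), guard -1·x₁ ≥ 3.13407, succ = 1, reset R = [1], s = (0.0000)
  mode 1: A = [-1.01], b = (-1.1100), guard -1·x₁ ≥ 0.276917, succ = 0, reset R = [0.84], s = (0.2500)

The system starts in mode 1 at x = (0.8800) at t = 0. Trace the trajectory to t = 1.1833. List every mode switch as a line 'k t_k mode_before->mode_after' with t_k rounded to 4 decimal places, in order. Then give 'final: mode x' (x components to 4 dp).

1 0.8698 1->0
final: 0 -0.4033

Mode 1: guard c·x = 0.2769 hit at Δt = 0.8698 (t = 0.8698), x⁻ = (-0.2769) → reset → x⁺ = (0.0174), jump to mode 0
Mode 0: flow for 0.3135 to horizon, guard not reached → x = (-0.4033)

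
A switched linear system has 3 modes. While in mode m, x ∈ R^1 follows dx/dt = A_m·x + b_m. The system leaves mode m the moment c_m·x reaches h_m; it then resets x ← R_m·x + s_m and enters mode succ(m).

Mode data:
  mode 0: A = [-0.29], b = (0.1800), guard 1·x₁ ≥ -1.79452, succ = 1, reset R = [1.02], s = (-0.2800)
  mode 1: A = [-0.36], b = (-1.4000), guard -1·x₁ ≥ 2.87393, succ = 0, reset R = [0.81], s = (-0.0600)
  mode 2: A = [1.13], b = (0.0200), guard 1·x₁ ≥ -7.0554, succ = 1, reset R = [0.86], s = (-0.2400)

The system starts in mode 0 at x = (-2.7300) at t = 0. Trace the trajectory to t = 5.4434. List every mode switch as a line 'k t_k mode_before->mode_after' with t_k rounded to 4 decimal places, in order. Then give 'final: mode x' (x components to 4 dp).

1 1.1289 0->1
2 2.6870 1->0
3 3.4445 0->1
4 5.0026 1->0
final: 0 -2.0268

Mode 0: guard c·x = -1.7945 hit at Δt = 1.1289 (t = 1.1289), x⁻ = (-1.7945) → reset → x⁺ = (-2.1104), jump to mode 1
Mode 1: guard c·x = 2.8739 hit at Δt = 1.5581 (t = 2.6870), x⁻ = (-2.8739) → reset → x⁺ = (-2.3879), jump to mode 0
Mode 0: guard c·x = -1.7945 hit at Δt = 0.7575 (t = 3.4445), x⁻ = (-1.7945) → reset → x⁺ = (-2.1104), jump to mode 1
Mode 1: guard c·x = 2.8739 hit at Δt = 1.5581 (t = 5.0026), x⁻ = (-2.8739) → reset → x⁺ = (-2.3879), jump to mode 0
Mode 0: flow for 0.4408 to horizon, guard not reached → x = (-2.0268)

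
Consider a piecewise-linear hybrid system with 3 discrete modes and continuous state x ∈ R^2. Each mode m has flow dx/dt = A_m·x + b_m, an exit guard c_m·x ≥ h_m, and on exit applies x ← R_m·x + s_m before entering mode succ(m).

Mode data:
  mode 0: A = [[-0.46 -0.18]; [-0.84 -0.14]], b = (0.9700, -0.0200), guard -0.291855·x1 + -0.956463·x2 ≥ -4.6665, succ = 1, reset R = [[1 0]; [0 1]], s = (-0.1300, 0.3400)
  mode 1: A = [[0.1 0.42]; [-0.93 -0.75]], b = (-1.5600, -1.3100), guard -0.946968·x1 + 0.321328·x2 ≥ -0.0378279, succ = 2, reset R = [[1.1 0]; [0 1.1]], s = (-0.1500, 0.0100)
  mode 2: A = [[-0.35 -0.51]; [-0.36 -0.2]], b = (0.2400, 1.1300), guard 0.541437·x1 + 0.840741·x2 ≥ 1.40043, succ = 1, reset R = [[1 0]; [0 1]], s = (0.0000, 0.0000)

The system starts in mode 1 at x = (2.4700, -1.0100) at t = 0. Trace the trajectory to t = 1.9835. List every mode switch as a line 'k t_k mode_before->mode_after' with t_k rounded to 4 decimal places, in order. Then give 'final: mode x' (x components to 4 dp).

1 1.3707 1->2
final: 2 -0.0920 -1.2509

Mode 1: guard c·x = -0.0378 hit at Δt = 1.3707 (t = 1.3707), x⁻ = (-0.6581, -2.0571) → reset → x⁺ = (-0.8739, -2.2528), jump to mode 2
Mode 2: flow for 0.6128 to horizon, guard not reached → x = (-0.0920, -1.2509)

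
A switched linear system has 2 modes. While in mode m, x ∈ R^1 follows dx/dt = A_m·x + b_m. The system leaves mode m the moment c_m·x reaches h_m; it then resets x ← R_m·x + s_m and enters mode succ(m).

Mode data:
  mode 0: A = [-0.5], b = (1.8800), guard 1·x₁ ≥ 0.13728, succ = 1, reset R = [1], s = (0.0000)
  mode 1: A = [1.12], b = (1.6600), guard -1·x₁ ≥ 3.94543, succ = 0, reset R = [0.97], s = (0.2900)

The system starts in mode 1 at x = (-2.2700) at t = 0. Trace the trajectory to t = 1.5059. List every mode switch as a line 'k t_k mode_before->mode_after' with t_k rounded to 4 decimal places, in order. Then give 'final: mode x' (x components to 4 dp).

1 1.0178 1->0
final: 0 -1.9569

Mode 1: guard c·x = 3.9454 hit at Δt = 1.0178 (t = 1.0178), x⁻ = (-3.9454) → reset → x⁺ = (-3.5371), jump to mode 0
Mode 0: flow for 0.4881 to horizon, guard not reached → x = (-1.9569)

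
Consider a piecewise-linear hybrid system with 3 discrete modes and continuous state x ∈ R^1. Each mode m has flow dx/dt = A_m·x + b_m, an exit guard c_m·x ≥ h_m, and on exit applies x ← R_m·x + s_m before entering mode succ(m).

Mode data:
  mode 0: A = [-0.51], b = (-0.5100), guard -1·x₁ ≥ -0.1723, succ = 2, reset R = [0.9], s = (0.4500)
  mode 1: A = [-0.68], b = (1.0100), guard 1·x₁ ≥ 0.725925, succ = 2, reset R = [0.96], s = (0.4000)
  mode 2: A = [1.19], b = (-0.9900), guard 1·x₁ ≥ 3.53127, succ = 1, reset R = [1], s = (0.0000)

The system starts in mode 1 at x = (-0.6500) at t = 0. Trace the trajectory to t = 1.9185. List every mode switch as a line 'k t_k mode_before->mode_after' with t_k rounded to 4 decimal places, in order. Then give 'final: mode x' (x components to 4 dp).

Mode 1: guard c·x = 0.7259 hit at Δt = 1.5204 (t = 1.5204), x⁻ = (0.7259) → reset → x⁺ = (1.0969), jump to mode 2
Mode 2: flow for 0.3981 to horizon, guard not reached → x = (1.2574)

1 1.5204 1->2
final: 2 1.2574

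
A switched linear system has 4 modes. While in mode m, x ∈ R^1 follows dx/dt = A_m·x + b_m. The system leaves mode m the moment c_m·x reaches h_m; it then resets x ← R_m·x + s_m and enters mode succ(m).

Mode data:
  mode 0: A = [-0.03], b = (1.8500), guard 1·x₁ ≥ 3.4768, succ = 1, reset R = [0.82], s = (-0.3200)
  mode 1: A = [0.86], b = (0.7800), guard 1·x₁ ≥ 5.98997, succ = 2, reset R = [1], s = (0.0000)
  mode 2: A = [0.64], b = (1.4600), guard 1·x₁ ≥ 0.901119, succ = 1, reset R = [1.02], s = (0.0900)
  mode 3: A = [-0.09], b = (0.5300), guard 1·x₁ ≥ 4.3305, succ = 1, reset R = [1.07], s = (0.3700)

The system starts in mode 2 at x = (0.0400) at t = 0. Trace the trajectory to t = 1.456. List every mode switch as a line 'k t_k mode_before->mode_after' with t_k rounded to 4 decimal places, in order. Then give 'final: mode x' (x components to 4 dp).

1 0.4930 2->1
final: 1 3.4793

Mode 2: guard c·x = 0.9011 hit at Δt = 0.4930 (t = 0.4930), x⁻ = (0.9011) → reset → x⁺ = (1.0091), jump to mode 1
Mode 1: flow for 0.9630 to horizon, guard not reached → x = (3.4793)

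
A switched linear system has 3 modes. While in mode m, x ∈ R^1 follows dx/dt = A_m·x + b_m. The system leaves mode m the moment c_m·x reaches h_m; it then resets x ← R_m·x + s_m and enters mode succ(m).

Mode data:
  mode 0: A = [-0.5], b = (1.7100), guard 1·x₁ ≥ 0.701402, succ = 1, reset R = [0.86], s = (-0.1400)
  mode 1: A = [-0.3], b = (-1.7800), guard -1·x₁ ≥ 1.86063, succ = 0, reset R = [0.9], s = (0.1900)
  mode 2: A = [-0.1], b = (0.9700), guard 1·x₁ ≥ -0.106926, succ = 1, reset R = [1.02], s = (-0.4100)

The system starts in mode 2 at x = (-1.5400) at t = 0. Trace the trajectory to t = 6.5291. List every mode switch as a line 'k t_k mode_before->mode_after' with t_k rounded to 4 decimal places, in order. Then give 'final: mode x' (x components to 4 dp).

Mode 2: guard c·x = -0.1069 hit at Δt = 1.3639 (t = 1.3639), x⁻ = (-0.1069) → reset → x⁺ = (-0.5191), jump to mode 1
Mode 1: guard c·x = 1.8606 hit at Δt = 0.9491 (t = 2.3130), x⁻ = (-1.8606) → reset → x⁺ = (-1.4846), jump to mode 0
Mode 0: guard c·x = 0.7014 hit at Δt = 1.1801 (t = 3.4931), x⁻ = (0.7014) → reset → x⁺ = (0.4632), jump to mode 1
Mode 1: guard c·x = 1.8606 hit at Δt = 1.5048 (t = 4.9979), x⁻ = (-1.8606) → reset → x⁺ = (-1.4846), jump to mode 0
Mode 0: guard c·x = 0.7014 hit at Δt = 1.1801 (t = 6.1780), x⁻ = (0.7014) → reset → x⁺ = (0.4632), jump to mode 1
Mode 1: flow for 0.3511 to horizon, guard not reached → x = (-0.1762)

1 1.3639 2->1
2 2.3130 1->0
3 3.4931 0->1
4 4.9979 1->0
5 6.1780 0->1
final: 1 -0.1762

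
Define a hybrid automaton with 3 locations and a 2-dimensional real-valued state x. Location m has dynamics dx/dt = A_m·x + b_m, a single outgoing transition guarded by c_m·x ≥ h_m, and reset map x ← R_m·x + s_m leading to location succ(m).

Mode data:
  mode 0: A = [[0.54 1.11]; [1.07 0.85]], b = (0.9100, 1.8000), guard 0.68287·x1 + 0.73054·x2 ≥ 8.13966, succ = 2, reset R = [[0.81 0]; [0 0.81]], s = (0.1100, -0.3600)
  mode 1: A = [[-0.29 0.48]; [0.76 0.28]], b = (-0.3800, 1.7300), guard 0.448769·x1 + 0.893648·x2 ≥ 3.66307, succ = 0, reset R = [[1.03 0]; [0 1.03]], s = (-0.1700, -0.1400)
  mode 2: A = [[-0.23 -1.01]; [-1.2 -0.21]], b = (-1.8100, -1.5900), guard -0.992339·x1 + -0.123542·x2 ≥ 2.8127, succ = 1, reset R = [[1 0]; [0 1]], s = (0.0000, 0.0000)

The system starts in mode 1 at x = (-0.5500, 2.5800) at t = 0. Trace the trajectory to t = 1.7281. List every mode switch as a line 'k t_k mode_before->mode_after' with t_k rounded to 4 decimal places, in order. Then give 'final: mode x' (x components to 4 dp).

Mode 1: guard c·x = 3.6631 hit at Δt = 0.5787 (t = 0.5787), x⁻ = (0.1691, 4.0141) → reset → x⁺ = (0.0042, 3.9945), jump to mode 0
Mode 0: guard c·x = 8.1397 hit at Δt = 0.4540 (t = 1.0327), x⁻ = (3.6320, 7.7470) → reset → x⁺ = (3.0519, 5.9151), jump to mode 2
Mode 2: flow for 0.6954 to horizon, guard not reached → x = (-1.4269, 3.6408)

1 0.5787 1->0
2 1.0327 0->2
final: 2 -1.4269 3.6408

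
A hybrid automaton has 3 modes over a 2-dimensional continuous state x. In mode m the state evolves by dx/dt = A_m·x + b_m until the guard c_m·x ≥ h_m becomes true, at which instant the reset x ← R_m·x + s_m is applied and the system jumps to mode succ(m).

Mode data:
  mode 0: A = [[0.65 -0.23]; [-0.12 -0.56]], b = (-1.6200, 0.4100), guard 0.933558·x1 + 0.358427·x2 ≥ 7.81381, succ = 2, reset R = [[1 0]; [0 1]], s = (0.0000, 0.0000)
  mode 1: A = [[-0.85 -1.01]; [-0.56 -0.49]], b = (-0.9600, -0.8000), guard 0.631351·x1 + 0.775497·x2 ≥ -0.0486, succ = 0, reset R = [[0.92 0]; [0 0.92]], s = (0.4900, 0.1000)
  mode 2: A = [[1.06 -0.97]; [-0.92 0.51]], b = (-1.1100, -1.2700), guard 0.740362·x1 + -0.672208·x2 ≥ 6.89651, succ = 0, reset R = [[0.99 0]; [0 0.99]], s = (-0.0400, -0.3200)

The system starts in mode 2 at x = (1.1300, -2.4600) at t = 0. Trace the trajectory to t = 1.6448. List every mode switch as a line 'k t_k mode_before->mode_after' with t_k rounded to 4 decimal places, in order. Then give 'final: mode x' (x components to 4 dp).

Mode 2: guard c·x = 6.8965 hit at Δt = 0.5955 (t = 0.5955), x⁻ = (4.1693, -5.6674) → reset → x⁺ = (4.0876, -5.9307), jump to mode 0
Mode 0: flow for 1.0493 to horizon, guard not reached → x = (7.2768, -3.5134)

1 0.5955 2->0
final: 0 7.2768 -3.5134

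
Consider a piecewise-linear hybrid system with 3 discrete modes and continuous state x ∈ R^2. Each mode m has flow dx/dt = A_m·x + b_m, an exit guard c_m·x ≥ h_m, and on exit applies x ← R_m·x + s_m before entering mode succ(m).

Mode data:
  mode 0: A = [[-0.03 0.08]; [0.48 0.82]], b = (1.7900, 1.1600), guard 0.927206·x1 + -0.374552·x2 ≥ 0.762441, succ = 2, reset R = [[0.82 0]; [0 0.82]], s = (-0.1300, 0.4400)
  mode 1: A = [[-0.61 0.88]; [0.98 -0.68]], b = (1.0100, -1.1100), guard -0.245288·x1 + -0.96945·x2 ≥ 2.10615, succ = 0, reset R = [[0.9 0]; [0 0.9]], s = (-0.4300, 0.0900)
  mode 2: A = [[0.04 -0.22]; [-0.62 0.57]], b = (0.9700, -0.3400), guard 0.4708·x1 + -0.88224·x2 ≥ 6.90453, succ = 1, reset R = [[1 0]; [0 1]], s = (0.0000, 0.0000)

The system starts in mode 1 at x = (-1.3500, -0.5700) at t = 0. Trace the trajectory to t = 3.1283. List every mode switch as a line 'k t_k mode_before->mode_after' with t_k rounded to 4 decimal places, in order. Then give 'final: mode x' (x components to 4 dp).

1 1.2375 1->0
2 1.9439 0->2
final: 2 1.6101 -3.8044

Mode 1: guard c·x = 2.1061 hit at Δt = 1.2375 (t = 1.2375), x⁻ = (-0.8849, -1.9486) → reset → x⁺ = (-1.2264, -1.6638), jump to mode 0
Mode 0: guard c·x = 0.7624 hit at Δt = 0.7064 (t = 1.9439), x⁻ = (-0.0575, -2.1778) → reset → x⁺ = (-0.1771, -1.3458), jump to mode 2
Mode 2: flow for 1.1844 to horizon, guard not reached → x = (1.6101, -3.8044)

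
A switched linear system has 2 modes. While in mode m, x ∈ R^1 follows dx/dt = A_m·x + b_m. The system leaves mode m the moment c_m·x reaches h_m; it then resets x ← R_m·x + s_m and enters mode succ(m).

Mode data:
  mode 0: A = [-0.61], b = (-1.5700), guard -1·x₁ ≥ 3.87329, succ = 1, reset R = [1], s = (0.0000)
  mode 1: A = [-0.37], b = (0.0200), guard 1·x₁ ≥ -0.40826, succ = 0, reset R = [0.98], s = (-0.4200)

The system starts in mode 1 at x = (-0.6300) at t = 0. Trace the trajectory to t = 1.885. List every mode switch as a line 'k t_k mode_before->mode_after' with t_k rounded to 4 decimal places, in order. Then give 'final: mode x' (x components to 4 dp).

1 1.0589 1->0
final: 0 -1.5143

Mode 1: guard c·x = -0.4083 hit at Δt = 1.0589 (t = 1.0589), x⁻ = (-0.4083) → reset → x⁺ = (-0.8201), jump to mode 0
Mode 0: flow for 0.8261 to horizon, guard not reached → x = (-1.5143)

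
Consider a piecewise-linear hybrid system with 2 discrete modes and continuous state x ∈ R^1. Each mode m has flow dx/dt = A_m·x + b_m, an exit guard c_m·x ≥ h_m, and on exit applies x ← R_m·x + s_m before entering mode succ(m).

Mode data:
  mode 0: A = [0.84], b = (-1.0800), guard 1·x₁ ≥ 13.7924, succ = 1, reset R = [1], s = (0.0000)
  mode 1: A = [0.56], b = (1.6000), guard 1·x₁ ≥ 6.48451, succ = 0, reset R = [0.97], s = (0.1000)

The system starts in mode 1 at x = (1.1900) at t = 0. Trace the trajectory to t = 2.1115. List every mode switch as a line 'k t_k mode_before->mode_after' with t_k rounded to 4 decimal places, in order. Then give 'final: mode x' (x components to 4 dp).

1 1.4937 1->0
final: 0 9.8622

Mode 1: guard c·x = 6.4845 hit at Δt = 1.4937 (t = 1.4937), x⁻ = (6.4845) → reset → x⁺ = (6.3900), jump to mode 0
Mode 0: flow for 0.6178 to horizon, guard not reached → x = (9.8622)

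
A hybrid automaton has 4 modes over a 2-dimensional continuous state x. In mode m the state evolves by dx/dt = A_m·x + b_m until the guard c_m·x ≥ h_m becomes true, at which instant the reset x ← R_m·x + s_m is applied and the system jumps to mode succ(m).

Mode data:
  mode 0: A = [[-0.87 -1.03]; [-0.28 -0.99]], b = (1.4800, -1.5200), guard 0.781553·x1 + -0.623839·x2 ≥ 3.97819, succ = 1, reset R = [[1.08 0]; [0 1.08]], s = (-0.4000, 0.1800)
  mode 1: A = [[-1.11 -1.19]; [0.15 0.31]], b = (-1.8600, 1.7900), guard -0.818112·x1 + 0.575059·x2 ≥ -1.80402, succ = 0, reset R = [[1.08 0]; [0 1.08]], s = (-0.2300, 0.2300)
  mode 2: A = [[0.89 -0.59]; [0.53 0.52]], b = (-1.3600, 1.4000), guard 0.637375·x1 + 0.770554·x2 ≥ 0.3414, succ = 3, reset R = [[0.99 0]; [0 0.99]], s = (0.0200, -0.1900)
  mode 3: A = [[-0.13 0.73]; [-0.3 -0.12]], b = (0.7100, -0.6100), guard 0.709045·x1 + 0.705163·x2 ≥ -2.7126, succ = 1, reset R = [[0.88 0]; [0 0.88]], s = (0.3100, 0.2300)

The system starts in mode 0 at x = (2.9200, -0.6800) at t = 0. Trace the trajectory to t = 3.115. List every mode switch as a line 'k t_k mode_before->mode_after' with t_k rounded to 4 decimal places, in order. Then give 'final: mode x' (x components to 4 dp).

Mode 0: guard c·x = 3.9782 hit at Δt = 1.5331 (t = 1.5331), x⁻ = (3.4571, -2.0459) → reset → x⁺ = (3.3337, -2.0295), jump to mode 1
Mode 1: guard c·x = -1.8040 hit at Δt = 0.6473 (t = 2.1804), x⁻ = (1.5474, -0.9357) → reset → x⁺ = (1.4412, -0.7806), jump to mode 0
Mode 0: flow for 0.9346 to horizon, guard not reached → x = (2.4240, -1.5795)

1 1.5331 0->1
2 2.1804 1->0
final: 0 2.4240 -1.5795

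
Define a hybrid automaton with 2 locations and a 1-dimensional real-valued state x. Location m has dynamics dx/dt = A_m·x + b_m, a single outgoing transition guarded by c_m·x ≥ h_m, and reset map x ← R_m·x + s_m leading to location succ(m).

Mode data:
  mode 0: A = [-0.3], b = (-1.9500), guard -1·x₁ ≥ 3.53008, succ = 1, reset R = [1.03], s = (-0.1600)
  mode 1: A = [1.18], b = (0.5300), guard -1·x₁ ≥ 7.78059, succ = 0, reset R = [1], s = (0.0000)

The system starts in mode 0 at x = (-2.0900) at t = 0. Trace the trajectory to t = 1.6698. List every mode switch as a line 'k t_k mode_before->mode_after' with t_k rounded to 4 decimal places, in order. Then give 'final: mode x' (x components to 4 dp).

Mode 0: guard c·x = 3.5301 hit at Δt = 1.3178 (t = 1.3178), x⁻ = (-3.5301) → reset → x⁺ = (-3.7960), jump to mode 1
Mode 1: flow for 0.3520 to horizon, guard not reached → x = (-5.5193)

1 1.3178 0->1
final: 1 -5.5193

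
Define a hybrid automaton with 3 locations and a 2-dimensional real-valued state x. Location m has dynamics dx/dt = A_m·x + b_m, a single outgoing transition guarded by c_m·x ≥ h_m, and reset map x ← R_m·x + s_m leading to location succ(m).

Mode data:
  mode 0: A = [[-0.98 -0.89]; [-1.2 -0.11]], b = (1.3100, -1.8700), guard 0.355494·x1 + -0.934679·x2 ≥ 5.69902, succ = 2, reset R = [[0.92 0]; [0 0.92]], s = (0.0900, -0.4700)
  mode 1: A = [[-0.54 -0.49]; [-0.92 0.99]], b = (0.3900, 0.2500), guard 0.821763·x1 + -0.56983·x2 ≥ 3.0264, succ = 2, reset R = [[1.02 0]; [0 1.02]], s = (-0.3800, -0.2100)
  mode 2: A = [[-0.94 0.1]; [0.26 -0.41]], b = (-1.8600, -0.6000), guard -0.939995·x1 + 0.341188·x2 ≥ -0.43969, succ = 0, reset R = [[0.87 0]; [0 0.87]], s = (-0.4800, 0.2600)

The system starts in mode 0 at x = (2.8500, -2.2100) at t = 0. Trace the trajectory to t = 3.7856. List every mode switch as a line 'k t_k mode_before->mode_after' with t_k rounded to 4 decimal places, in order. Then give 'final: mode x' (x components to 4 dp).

1 0.4888 0->2
2 1.7993 2->0
3 2.8195 0->2
final: 2 -0.4620 -3.8234

Mode 0: guard c·x = 5.6990 hit at Δt = 0.4888 (t = 0.4888), x⁻ = (3.5070, -4.7634) → reset → x⁺ = (3.3165, -4.8524), jump to mode 2
Mode 2: guard c·x = -0.4397 hit at Δt = 1.3105 (t = 1.7993), x⁻ = (-0.7144, -3.2569) → reset → x⁺ = (-1.1015, -2.5735), jump to mode 0
Mode 0: guard c·x = 5.6990 hit at Δt = 1.0202 (t = 2.8195), x⁻ = (2.5748, -5.1180) → reset → x⁺ = (2.4588, -5.1786), jump to mode 2
Mode 2: flow for 0.9661 to horizon, guard not reached → x = (-0.4620, -3.8234)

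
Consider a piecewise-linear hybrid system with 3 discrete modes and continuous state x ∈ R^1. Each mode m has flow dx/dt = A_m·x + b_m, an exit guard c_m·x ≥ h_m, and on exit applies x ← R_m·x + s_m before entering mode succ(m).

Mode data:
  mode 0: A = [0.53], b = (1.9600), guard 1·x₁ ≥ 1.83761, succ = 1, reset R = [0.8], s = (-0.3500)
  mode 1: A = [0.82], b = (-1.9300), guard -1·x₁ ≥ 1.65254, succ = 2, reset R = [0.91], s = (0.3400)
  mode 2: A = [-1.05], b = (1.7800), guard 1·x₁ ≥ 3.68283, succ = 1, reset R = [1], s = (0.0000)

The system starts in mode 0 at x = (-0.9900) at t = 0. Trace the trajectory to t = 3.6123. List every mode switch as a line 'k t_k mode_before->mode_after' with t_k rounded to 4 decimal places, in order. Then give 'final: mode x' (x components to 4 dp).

1 1.3490 0->1
2 2.7855 1->2
final: 2 0.4952

Mode 0: guard c·x = 1.8376 hit at Δt = 1.3490 (t = 1.3490), x⁻ = (1.8376) → reset → x⁺ = (1.1201), jump to mode 1
Mode 1: guard c·x = 1.6525 hit at Δt = 1.4365 (t = 2.7855), x⁻ = (-1.6525) → reset → x⁺ = (-1.1638), jump to mode 2
Mode 2: flow for 0.8268 to horizon, guard not reached → x = (0.4952)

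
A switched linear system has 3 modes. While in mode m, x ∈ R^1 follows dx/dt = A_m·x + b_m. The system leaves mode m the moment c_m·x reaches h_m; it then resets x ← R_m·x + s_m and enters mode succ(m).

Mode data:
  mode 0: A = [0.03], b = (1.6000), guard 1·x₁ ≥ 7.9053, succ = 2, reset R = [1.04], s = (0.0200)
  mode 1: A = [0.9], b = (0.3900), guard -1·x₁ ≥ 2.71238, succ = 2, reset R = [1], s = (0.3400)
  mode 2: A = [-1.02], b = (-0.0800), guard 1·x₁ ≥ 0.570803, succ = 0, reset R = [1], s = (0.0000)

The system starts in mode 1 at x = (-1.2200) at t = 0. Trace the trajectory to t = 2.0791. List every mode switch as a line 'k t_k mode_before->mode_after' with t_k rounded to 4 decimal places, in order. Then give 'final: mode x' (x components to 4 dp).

1 1.1819 1->2
final: 2 -0.9971

Mode 1: guard c·x = 2.7124 hit at Δt = 1.1819 (t = 1.1819), x⁻ = (-2.7124) → reset → x⁺ = (-2.3724), jump to mode 2
Mode 2: flow for 0.8972 to horizon, guard not reached → x = (-0.9971)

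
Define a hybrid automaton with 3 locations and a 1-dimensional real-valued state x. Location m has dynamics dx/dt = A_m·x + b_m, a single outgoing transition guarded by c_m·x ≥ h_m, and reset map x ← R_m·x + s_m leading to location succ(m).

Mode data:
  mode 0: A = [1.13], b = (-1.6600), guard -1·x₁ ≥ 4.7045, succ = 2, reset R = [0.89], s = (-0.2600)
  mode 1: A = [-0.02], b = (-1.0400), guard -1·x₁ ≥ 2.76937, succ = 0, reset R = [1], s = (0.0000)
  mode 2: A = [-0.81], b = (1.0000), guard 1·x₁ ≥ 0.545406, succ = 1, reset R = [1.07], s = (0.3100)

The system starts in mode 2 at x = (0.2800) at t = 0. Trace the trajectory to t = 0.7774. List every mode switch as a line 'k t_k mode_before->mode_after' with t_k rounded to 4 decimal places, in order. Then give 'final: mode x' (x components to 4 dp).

Mode 2: guard c·x = 0.5454 hit at Δt = 0.4022 (t = 0.4022), x⁻ = (0.5454) → reset → x⁺ = (0.8936), jump to mode 1
Mode 1: flow for 0.3752 to horizon, guard not reached → x = (0.4982)

1 0.4022 2->1
final: 1 0.4982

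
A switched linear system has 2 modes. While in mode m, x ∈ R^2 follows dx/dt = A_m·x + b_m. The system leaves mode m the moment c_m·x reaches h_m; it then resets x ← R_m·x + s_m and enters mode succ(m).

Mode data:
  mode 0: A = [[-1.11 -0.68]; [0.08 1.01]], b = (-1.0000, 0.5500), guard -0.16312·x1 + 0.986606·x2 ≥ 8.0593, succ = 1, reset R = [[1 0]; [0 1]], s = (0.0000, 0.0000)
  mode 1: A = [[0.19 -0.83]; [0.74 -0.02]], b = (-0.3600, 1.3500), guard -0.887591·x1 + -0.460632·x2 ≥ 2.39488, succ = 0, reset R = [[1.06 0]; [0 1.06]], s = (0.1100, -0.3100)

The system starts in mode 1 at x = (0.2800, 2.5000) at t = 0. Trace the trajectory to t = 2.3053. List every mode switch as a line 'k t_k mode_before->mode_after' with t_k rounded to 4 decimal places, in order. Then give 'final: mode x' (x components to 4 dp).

Mode 1: guard c·x = 2.3949 hit at Δt = 1.3891 (t = 1.3891), x⁻ = (-3.9894, 2.4881) → reset → x⁺ = (-4.1188, 2.3274), jump to mode 0
Mode 0: flow for 0.9162 to horizon, guard not reached → x = (-3.7524, 6.2502)

1 1.3891 1->0
final: 0 -3.7524 6.2502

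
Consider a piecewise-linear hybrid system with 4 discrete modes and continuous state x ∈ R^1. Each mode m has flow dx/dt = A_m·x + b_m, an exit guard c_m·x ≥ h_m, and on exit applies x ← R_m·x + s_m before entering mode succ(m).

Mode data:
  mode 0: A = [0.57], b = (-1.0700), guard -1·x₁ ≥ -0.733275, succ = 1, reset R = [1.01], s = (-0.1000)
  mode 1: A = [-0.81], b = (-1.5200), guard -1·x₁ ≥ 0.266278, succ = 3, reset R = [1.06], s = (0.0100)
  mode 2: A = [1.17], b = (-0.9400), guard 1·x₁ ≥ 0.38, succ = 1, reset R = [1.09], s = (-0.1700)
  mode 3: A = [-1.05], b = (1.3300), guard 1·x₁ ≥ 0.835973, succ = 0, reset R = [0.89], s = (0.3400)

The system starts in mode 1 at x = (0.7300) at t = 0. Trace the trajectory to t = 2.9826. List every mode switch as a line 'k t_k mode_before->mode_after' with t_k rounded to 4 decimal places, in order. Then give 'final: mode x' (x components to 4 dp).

1 0.5946 1->3
2 1.8074 3->0
3 2.4498 0->1
final: 1 -0.2417

Mode 1: guard c·x = 0.2663 hit at Δt = 0.5946 (t = 0.5946), x⁻ = (-0.2663) → reset → x⁺ = (-0.2723), jump to mode 3
Mode 3: guard c·x = 0.8360 hit at Δt = 1.2128 (t = 1.8074), x⁻ = (0.8360) → reset → x⁺ = (1.0840), jump to mode 0
Mode 0: guard c·x = -0.7333 hit at Δt = 0.6424 (t = 2.4498), x⁻ = (0.7333) → reset → x⁺ = (0.6406), jump to mode 1
Mode 1: flow for 0.5328 to horizon, guard not reached → x = (-0.2417)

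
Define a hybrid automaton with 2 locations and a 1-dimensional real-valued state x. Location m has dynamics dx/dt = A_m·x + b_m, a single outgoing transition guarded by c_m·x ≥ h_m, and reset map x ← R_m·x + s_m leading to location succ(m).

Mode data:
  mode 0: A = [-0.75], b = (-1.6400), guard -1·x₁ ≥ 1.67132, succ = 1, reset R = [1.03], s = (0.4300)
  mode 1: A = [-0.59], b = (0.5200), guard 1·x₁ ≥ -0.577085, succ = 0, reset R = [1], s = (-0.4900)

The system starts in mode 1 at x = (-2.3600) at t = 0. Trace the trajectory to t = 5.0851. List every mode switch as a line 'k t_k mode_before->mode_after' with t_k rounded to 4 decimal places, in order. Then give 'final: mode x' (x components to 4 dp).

1 1.3536 1->0
2 2.3881 0->1
3 3.0638 1->0
4 4.0983 0->1
5 4.7740 1->0
final: 0 -1.3001

Mode 1: guard c·x = -0.5771 hit at Δt = 1.3536 (t = 1.3536), x⁻ = (-0.5771) → reset → x⁺ = (-1.0671), jump to mode 0
Mode 0: guard c·x = 1.6713 hit at Δt = 1.0345 (t = 2.3881), x⁻ = (-1.6713) → reset → x⁺ = (-1.2915), jump to mode 1
Mode 1: guard c·x = -0.5771 hit at Δt = 0.6757 (t = 3.0638), x⁻ = (-0.5771) → reset → x⁺ = (-1.0671), jump to mode 0
Mode 0: guard c·x = 1.6713 hit at Δt = 1.0345 (t = 4.0983), x⁻ = (-1.6713) → reset → x⁺ = (-1.2915), jump to mode 1
Mode 1: guard c·x = -0.5771 hit at Δt = 0.6757 (t = 4.7740), x⁻ = (-0.5771) → reset → x⁺ = (-1.0671), jump to mode 0
Mode 0: flow for 0.3111 to horizon, guard not reached → x = (-1.3001)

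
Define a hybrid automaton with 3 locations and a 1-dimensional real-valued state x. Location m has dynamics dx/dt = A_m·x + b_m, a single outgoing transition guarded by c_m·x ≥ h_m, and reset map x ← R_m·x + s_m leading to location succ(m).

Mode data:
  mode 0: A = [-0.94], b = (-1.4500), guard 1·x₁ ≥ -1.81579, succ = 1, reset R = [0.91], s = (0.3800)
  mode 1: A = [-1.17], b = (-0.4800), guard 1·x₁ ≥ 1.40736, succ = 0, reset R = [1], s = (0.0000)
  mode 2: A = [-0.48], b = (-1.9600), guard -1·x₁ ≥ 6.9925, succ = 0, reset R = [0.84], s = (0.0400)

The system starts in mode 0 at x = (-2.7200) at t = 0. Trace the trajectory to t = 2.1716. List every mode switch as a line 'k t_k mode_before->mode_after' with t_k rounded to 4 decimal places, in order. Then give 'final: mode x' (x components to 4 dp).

Mode 0: guard c·x = -1.8158 hit at Δt = 1.5540 (t = 1.5540), x⁻ = (-1.8158) → reset → x⁺ = (-1.2724), jump to mode 1
Mode 1: flow for 0.6176 to horizon, guard not reached → x = (-0.8288)

1 1.5540 0->1
final: 1 -0.8288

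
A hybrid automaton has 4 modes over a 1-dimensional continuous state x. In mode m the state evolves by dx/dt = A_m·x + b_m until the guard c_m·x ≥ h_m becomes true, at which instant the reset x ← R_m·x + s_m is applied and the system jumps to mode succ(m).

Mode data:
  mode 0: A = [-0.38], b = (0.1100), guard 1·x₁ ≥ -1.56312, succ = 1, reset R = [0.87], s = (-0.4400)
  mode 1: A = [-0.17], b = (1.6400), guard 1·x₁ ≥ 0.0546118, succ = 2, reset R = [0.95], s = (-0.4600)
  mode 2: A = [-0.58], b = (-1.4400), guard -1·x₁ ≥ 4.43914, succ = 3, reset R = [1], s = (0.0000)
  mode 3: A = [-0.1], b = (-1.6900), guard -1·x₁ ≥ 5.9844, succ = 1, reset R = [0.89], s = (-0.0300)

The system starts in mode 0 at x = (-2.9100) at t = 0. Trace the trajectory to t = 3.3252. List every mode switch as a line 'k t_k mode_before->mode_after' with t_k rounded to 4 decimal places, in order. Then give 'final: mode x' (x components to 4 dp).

1 1.4379 0->1
2 2.4776 1->2
final: 2 -1.2138

Mode 0: guard c·x = -1.5631 hit at Δt = 1.4379 (t = 1.4379), x⁻ = (-1.5631) → reset → x⁺ = (-1.7999), jump to mode 1
Mode 1: guard c·x = 0.0546 hit at Δt = 1.0397 (t = 2.4776), x⁻ = (0.0546) → reset → x⁺ = (-0.4081), jump to mode 2
Mode 2: flow for 0.8476 to horizon, guard not reached → x = (-1.2138)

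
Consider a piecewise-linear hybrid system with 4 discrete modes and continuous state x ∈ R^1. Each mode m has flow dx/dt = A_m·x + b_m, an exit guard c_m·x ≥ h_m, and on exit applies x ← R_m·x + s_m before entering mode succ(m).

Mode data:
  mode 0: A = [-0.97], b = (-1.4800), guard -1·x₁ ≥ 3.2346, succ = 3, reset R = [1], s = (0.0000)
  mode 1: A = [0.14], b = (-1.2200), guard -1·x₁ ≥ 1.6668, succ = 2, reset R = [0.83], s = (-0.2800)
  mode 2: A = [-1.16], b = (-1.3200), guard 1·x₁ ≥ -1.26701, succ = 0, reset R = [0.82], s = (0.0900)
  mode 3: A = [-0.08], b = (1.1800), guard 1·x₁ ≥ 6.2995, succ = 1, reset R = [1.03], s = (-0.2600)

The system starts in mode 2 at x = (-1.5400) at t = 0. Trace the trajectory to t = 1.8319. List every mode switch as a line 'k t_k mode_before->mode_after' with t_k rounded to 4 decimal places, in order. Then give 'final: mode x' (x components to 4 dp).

Mode 2: guard c·x = -1.2670 hit at Δt = 0.9795 (t = 0.9795), x⁻ = (-1.2670) → reset → x⁺ = (-0.9489), jump to mode 0
Mode 0: flow for 0.8524 to horizon, guard not reached → x = (-1.2735)

1 0.9795 2->0
final: 0 -1.2735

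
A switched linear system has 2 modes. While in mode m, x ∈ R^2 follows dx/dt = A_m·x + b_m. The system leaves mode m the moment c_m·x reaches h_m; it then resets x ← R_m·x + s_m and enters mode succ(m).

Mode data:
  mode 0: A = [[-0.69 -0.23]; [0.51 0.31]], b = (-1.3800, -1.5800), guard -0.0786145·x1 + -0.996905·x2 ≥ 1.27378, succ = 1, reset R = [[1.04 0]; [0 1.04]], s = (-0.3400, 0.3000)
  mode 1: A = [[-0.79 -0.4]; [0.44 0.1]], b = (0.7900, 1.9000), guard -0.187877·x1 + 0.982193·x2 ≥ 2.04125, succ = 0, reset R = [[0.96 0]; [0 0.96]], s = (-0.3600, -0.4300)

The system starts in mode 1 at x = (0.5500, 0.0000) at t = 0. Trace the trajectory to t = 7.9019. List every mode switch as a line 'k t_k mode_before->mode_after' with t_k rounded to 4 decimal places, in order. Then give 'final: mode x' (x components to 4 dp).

1 0.9597 1->0
2 2.4789 0->1
3 4.2118 1->0
4 5.5887 0->1
5 7.3334 1->0
final: 0 -1.0086 0.6630

Mode 1: guard c·x = 2.0412 hit at Δt = 0.9597 (t = 0.9597), x⁻ = (0.4647, 2.1672) → reset → x⁺ = (0.0862, 1.6505), jump to mode 0
Mode 0: guard c·x = 1.2738 hit at Δt = 1.5192 (t = 2.4789), x⁻ = (-1.3100, -1.1744) → reset → x⁺ = (-1.7024, -0.9214), jump to mode 1
Mode 1: guard c·x = 2.0412 hit at Δt = 1.7329 (t = 4.2118), x⁻ = (0.0204, 2.0822) → reset → x⁺ = (-0.3404, 1.5689), jump to mode 0
Mode 0: guard c·x = 1.2738 hit at Δt = 1.3769 (t = 5.5887), x⁻ = (-1.3872, -1.1683) → reset → x⁺ = (-1.7826, -0.9151), jump to mode 1
Mode 1: guard c·x = 2.0412 hit at Δt = 1.7447 (t = 7.3334), x⁻ = (0.0062, 2.0795) → reset → x⁺ = (-0.3540, 1.5663), jump to mode 0
Mode 0: flow for 0.5685 to horizon, guard not reached → x = (-1.0086, 0.6630)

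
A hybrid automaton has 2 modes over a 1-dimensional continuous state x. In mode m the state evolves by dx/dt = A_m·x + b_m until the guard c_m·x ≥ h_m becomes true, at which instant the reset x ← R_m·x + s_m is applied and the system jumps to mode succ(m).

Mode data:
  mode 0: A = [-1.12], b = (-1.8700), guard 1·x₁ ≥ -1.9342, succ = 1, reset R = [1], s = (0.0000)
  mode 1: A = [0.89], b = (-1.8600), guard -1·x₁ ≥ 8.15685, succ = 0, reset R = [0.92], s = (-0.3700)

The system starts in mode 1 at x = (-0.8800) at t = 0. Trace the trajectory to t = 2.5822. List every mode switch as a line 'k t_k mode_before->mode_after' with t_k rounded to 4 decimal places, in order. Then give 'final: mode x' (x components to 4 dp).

1 1.3915 1->0
final: 0 -3.3048

Mode 1: guard c·x = 8.1569 hit at Δt = 1.3915 (t = 1.3915), x⁻ = (-8.1569) → reset → x⁺ = (-7.8743), jump to mode 0
Mode 0: flow for 1.1907 to horizon, guard not reached → x = (-3.3048)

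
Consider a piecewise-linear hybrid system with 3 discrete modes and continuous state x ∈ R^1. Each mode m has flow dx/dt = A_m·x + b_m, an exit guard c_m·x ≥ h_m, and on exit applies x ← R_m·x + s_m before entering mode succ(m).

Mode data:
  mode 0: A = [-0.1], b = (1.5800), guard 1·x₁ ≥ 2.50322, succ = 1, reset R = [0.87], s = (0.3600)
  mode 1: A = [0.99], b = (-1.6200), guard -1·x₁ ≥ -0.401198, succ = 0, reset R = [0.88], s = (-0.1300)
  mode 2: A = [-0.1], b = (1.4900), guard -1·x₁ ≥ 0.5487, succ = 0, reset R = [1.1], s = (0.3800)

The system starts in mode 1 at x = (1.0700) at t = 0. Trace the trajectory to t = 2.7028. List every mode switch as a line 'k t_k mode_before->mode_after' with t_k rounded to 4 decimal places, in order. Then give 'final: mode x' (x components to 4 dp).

Mode 1: guard c·x = -0.4012 hit at Δt = 0.7876 (t = 0.7876), x⁻ = (0.4012) → reset → x⁺ = (0.2231), jump to mode 0
Mode 0: guard c·x = 2.5032 hit at Δt = 1.5827 (t = 2.3703), x⁻ = (2.5032) → reset → x⁺ = (2.5378), jump to mode 1
Mode 1: flow for 0.3325 to horizon, guard not reached → x = (2.8892)

1 0.7876 1->0
2 2.3703 0->1
final: 1 2.8892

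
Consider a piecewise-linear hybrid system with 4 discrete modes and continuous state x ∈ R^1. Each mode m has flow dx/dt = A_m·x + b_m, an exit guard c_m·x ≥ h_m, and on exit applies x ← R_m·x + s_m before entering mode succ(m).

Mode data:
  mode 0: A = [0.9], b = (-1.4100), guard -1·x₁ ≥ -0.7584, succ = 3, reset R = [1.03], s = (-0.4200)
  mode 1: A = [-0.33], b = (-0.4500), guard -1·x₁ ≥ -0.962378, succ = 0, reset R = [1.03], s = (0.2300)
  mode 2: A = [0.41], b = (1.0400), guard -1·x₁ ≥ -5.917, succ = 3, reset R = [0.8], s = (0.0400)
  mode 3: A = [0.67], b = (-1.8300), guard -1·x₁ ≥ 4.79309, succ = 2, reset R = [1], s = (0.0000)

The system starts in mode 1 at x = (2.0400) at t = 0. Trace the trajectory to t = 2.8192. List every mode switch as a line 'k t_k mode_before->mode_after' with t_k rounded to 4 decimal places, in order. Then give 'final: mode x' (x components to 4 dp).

Mode 1: guard c·x = -0.9624 hit at Δt = 1.1536 (t = 1.1536), x⁻ = (0.9624) → reset → x⁺ = (1.2212), jump to mode 0
Mode 0: guard c·x = -0.7584 hit at Δt = 0.9446 (t = 2.0982), x⁻ = (0.7584) → reset → x⁺ = (0.3612), jump to mode 3
Mode 3: flow for 0.7210 to horizon, guard not reached → x = (-1.1108)

1 1.1536 1->0
2 2.0982 0->3
final: 3 -1.1108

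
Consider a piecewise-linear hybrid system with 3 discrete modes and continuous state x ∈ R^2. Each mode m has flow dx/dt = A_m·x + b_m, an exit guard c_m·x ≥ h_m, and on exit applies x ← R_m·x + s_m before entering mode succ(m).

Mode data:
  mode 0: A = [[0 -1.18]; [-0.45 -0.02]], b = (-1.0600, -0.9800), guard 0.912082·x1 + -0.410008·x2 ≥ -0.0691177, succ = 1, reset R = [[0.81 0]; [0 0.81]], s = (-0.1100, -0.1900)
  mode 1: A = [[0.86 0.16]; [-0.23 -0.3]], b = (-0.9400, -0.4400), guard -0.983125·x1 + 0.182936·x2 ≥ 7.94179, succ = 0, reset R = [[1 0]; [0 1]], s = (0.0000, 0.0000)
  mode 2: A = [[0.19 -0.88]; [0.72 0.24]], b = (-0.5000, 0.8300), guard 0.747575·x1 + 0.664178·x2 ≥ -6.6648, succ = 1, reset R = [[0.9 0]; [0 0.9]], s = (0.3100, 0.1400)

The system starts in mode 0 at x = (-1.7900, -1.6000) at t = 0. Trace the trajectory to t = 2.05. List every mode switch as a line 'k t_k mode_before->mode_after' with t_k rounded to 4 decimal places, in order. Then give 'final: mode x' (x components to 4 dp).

1 0.8958 0->1
final: 1 -4.6526 -1.0708

Mode 0: guard c·x = -0.0691 hit at Δt = 0.8958 (t = 0.8958), x⁻ = (-0.9252, -1.8896) → reset → x⁺ = (-0.8594, -1.7206), jump to mode 1
Mode 1: flow for 1.1542 to horizon, guard not reached → x = (-4.6526, -1.0708)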